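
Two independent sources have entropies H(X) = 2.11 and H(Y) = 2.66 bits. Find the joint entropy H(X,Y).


For independent variables, H(X,Y) = H(X) + H(Y) = 2.11 + 2.66 = 4.77

4.77 bits


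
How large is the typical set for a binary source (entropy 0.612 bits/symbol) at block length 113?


log2|A_typical| = nH = 113 * 0.612 = 69.156, so |A_typical| ~ 2^69.156 = 6.577e+20

6.577e+20


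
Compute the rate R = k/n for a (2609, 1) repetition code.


Rate = k/n = 1/2609

1/2609


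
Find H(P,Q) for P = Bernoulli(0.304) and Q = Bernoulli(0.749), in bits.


H(P,Q) = -p*log2(q) - (1-p)*log2(1-q). -0.304*log2(0.749) = 0.126757; -0.696*log2(0.251) = 1.387992. H(P,Q) = 0.126757 + 1.387992 = 1.5147

1.5147 bits


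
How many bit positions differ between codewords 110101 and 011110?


Count differing positions: ^ . ^ . ^ ^ = 4 differences

4


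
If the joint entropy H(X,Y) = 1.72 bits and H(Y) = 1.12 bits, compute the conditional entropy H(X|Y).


H(X|Y) = H(X,Y) - H(Y) = 1.72 - 1.12 = 0.6

0.6 bits


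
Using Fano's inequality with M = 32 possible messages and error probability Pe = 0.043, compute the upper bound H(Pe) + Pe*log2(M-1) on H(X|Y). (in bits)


H(Pe) = -Pe*log2(Pe) - (1-Pe)*log2(1-Pe) = -0.043*log2(0.043) - 0.957*log2(0.957) = 0.195199 + 0.060683 = 0.2559. Pe*log2(M-1) = 0.043*log2(31) = 0.213030. Bound = H(Pe) + Pe*log2(M-1) = 0.195199 + 0.060683 + 0.213030 = 0.4689

0.4689 bits


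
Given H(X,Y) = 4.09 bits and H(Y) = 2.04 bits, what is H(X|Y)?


H(X|Y) = H(X,Y) - H(Y) = 4.09 - 2.04 = 2.05

2.05 bits


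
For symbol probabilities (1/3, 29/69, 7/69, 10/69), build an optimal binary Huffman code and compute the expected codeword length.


Huffman construction (repeatedly merge the two least-probable nodes; each merge adds 1 bit to every symbol beneath it): 7/69 + 10/69 = 17/69; 17/69 + 1/3 = 40/69; 29/69 + 40/69 = 1. Resulting codeword lengths (in the order the probabilities were given): (2, 1, 3, 3). L_avg = sum(p_i * l_i) = 1/3*2 + 29/69*1 + 7/69*3 + 10/69*3 = 42/23 = 1.8261

1.8261 bits


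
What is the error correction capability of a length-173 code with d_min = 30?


Correction capability = floor((d-1)/2) = floor((30-1)/2) = 14

14 errors


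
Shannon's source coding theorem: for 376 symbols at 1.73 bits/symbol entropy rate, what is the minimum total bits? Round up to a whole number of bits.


Minimum bits >= n * H = 376 * 1.73 = 650.48, rounded up to a whole number of bits = 651

651 bits


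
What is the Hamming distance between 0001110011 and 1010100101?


Count differing positions: ^ . ^ ^ . ^ . ^ ^ . = 6 differences

6


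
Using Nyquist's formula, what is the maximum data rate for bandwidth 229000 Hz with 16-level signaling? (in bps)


Rate = 2 * B * log2(M) = 2 * 229000 * 4.0 = 1832000.0

1832000.0 bps


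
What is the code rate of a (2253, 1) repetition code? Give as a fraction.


Rate = k/n = 1/2253

1/2253


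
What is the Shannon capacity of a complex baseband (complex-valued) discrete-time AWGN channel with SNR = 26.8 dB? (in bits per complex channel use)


SNR_linear = 10^(26.8/10) = 478.6301; C = log2(1 + SNR_linear) = log2(1 + 478.6301) = 8.9058

8.9058 bits/channel use


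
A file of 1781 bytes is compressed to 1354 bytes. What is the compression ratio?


Ratio = original / compressed = 1781 / 1354 = 1.3154

1.3154


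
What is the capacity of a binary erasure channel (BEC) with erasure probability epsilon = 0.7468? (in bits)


C = 1 - epsilon = 1 - 0.7468 = 0.2532

0.2532 bits


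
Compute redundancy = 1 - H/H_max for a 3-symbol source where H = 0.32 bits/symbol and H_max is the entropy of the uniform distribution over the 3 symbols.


H_max = log2(K) = log2(3) = 1.585 bits/symbol. Redundancy = 1 - H/H_max = 1 - 0.32/1.585 = 1 - 0.2019 = 0.7981

0.7981


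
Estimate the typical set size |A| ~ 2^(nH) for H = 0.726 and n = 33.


log2|A_typical| = nH = 33 * 0.726 = 23.958, so |A_typical| ~ 2^23.958 = 1.630e+07

1.630e+07


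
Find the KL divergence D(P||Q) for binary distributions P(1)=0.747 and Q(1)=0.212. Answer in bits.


KL = p*log2(p/q) + (1-p)*log2((1-p)/(1-q)) = 0.747*log2(0.747/0.212) + 0.253*log2(0.253/0.788) = 0.9427

0.9427 bits


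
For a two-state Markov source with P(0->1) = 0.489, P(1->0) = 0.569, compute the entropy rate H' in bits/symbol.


Stationary distribution: pi_0 = p10/(p01+p10) = 0.5378, pi_1 = 0.4622. Entropy rate H' = pi_0*H(p01) + pi_1*H(p10) = 0.5378*0.9997 + 0.4622*0.9862 = 0.9934

0.9934 bits/symbol


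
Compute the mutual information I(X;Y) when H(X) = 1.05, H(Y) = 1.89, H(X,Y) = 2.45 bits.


I(X;Y) = H(X) + H(Y) - H(X,Y) = 1.05 + 1.89 - 2.45 = 0.49

0.49 bits


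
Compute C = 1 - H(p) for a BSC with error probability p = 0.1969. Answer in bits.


H(p) = -p*log2(p) - (1-p)*log2(1-p) = -0.1969*log2(0.1969) - 0.8031*log2(0.8031) = 0.461625 + 0.254059 = 0.7157. C = 1 - H(p) = 1 - 0.7157 = 0.2843

0.2843 bits


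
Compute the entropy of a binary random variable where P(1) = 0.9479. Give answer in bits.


H = -p*log2(p) - (1-p)*log2(1-p). -0.9479*log2(0.9479) = 0.073171; -0.0521*log2(0.0521) = 0.222080. H = 0.073171 + 0.222080 = 0.2953

0.2953 bits


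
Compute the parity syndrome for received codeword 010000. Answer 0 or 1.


Syndrome = XOR of all bits = 0 XOR 1 XOR 0 XOR 0 XOR 0 XOR 0 = 1

1


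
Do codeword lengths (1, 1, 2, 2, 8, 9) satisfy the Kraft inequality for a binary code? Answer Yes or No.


Kraft sum = sum(2^(-l_i)) = 1.5059, need <= 1. Result: violated (a binary prefix-free code with these lengths cannot exist)

No


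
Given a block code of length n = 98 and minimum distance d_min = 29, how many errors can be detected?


Detection capability = d_min - 1 = 29 - 1 = 28

28 errors


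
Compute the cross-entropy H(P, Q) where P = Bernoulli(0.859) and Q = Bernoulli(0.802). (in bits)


H(P,Q) = -p*log2(q) - (1-p)*log2(1-q). -0.859*log2(0.802) = 0.273442; -0.141*log2(0.198) = 0.329436. H(P,Q) = 0.273442 + 0.329436 = 0.6029

0.6029 bits


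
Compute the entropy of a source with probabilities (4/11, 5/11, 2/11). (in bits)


H = -sum(p_i * log2(p_i)). Terms: -(4/11)*log2(4/11) = 0.530702; -(5/11)*log2(5/11) = 0.517047; -(2/11)*log2(2/11) = 0.447169. H = 0.530702 + 0.517047 + 0.447169 = 1.4949

1.4949 bits


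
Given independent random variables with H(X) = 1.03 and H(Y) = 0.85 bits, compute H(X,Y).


For independent variables, H(X,Y) = H(X) + H(Y) = 1.03 + 0.85 = 1.88

1.88 bits


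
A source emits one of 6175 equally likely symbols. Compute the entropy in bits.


H = log2(n) = log2(6175) = 12.5922

12.5922 bits


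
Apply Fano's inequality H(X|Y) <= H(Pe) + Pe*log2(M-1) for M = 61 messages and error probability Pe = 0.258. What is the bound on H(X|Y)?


H(Pe) = -Pe*log2(Pe) - (1-Pe)*log2(1-Pe) = -0.258*log2(0.258) - 0.742*log2(0.742) = 0.504276 + 0.319438 = 0.8237. Pe*log2(M-1) = 0.258*log2(60) = 1.523978. Bound = H(Pe) + Pe*log2(M-1) = 0.504276 + 0.319438 + 1.523978 = 2.3477

2.3477 bits


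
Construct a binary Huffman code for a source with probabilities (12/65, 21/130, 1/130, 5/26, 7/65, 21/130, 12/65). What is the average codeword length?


Huffman construction (repeatedly merge the two least-probable nodes; each merge adds 1 bit to every symbol beneath it): 1/130 + 7/65 = 3/26; 3/26 + 21/130 = 18/65; 21/130 + 12/65 = 9/26; 12/65 + 5/26 = 49/130; 18/65 + 9/26 = 81/130; 49/130 + 81/130 = 1. Resulting codeword lengths (in the order the probabilities were given): (3, 3, 4, 2, 4, 3, 2). L_avg = sum(p_i * l_i) = 12/65*3 + 21/130*3 + 1/130*4 + 5/26*2 + 7/65*4 + 21/130*3 + 12/65*2 = 178/65 = 2.7385

2.7385 bits


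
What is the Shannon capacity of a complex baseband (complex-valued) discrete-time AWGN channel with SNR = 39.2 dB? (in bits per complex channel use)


SNR_linear = 10^(39.2/10) = 8317.6377; C = log2(1 + SNR_linear) = log2(1 + 8317.6377) = 13.0221

13.0221 bits/channel use


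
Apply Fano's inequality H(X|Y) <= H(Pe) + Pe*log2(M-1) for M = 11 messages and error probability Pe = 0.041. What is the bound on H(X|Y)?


H(Pe) = -Pe*log2(Pe) - (1-Pe)*log2(1-Pe) = -0.041*log2(0.041) - 0.959*log2(0.959) = 0.188938 + 0.057921 = 0.2469. Pe*log2(M-1) = 0.041*log2(10) = 0.136199. Bound = H(Pe) + Pe*log2(M-1) = 0.188938 + 0.057921 + 0.136199 = 0.3831

0.3831 bits


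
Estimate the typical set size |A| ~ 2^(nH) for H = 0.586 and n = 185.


log2|A_typical| = nH = 185 * 0.586 = 108.41, so |A_typical| ~ 2^108.41 = 4.312e+32

4.312e+32


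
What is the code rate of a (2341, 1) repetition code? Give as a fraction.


Rate = k/n = 1/2341

1/2341


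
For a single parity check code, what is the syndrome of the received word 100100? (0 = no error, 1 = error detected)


Syndrome = XOR of all bits = 1 XOR 0 XOR 0 XOR 1 XOR 0 XOR 0 = 0

0


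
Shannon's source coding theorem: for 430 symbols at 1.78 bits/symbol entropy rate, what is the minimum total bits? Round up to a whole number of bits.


Minimum bits >= n * H = 430 * 1.78 = 765.4, rounded up to a whole number of bits = 766

766 bits


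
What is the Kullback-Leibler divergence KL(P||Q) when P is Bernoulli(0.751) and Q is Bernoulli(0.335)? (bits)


KL = p*log2(p/q) + (1-p)*log2((1-p)/(1-q)) = 0.751*log2(0.751/0.335) + 0.249*log2(0.249/0.665) = 0.5218

0.5218 bits


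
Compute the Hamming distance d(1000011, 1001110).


Count differing positions: . . . ^ ^ . ^ = 3 differences

3


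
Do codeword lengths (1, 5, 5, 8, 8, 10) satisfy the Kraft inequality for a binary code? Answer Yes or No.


Kraft sum = sum(2^(-l_i)) = 0.5713, need <= 1. Result: satisfied (a binary prefix-free code with these lengths exists)

Yes


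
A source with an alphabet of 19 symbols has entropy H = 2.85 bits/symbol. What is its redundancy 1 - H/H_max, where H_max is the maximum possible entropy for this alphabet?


H_max = log2(K) = log2(19) = 4.2479 bits/symbol. Redundancy = 1 - H/H_max = 1 - 2.85/4.2479 = 1 - 0.6709 = 0.3291

0.3291


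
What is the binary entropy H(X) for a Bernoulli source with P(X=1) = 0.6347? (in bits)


H = -p*log2(p) - (1-p)*log2(1-p). -0.6347*log2(0.6347) = 0.416270; -0.3653*log2(0.3653) = 0.530725. H = 0.416270 + 0.530725 = 0.947

0.947 bits


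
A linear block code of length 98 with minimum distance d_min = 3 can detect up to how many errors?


Detection capability = d_min - 1 = 3 - 1 = 2

2 errors


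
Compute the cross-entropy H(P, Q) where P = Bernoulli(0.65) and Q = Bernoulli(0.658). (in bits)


H(P,Q) = -p*log2(q) - (1-p)*log2(1-q). -0.65*log2(0.658) = 0.392496; -0.35*log2(0.342) = 0.541776. H(P,Q) = 0.392496 + 0.541776 = 0.9343

0.9343 bits


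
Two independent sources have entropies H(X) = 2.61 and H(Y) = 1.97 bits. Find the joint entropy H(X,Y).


For independent variables, H(X,Y) = H(X) + H(Y) = 2.61 + 1.97 = 4.58

4.58 bits


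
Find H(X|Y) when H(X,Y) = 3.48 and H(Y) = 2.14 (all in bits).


H(X|Y) = H(X,Y) - H(Y) = 3.48 - 2.14 = 1.34

1.34 bits


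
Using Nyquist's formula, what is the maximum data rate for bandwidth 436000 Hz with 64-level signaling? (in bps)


Rate = 2 * B * log2(M) = 2 * 436000 * 6.0 = 5232000.0

5232000.0 bps


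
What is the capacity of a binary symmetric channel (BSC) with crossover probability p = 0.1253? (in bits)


H(p) = -p*log2(p) - (1-p)*log2(1-p) = -0.1253*log2(0.1253) - 0.8747*log2(0.8747) = 0.375467 + 0.168939 = 0.5444. C = 1 - H(p) = 1 - 0.5444 = 0.4556

0.4556 bits


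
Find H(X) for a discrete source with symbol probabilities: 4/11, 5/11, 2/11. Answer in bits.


H = -sum(p_i * log2(p_i)). Terms: -(4/11)*log2(4/11) = 0.530702; -(5/11)*log2(5/11) = 0.517047; -(2/11)*log2(2/11) = 0.447169. H = 0.530702 + 0.517047 + 0.447169 = 1.4949

1.4949 bits


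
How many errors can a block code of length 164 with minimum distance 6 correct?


Correction capability = floor((d-1)/2) = floor((6-1)/2) = 2

2 errors


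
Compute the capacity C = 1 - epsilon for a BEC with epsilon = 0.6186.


C = 1 - epsilon = 1 - 0.6186 = 0.3814

0.3814 bits


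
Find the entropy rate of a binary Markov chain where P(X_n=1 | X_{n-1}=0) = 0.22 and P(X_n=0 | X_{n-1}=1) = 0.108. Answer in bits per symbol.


Stationary distribution: pi_0 = p10/(p01+p10) = 0.3293, pi_1 = 0.6707. Entropy rate H' = pi_0*H(p01) + pi_1*H(p10) = 0.3293*0.7602 + 0.6707*0.4939 = 0.5815

0.5815 bits/symbol


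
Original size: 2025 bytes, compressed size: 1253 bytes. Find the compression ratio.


Ratio = original / compressed = 2025 / 1253 = 1.6161

1.6161


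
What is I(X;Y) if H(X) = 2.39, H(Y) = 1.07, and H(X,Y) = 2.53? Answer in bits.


I(X;Y) = H(X) + H(Y) - H(X,Y) = 2.39 + 1.07 - 2.53 = 0.93

0.93 bits


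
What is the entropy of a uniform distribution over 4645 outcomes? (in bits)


H = log2(n) = log2(4645) = 12.1815

12.1815 bits


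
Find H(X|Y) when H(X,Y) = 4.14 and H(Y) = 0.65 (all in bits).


H(X|Y) = H(X,Y) - H(Y) = 4.14 - 0.65 = 3.49

3.49 bits


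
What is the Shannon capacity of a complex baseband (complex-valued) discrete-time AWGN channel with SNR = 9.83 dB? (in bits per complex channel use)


SNR_linear = 10^(9.83/10) = 9.6161; C = log2(1 + SNR_linear) = log2(1 + 9.6161) = 3.4082

3.4082 bits/channel use


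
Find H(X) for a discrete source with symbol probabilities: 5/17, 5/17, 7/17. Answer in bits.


H = -sum(p_i * log2(p_i)). Terms: -(5/17)*log2(5/17) = 0.519275; -(5/17)*log2(5/17) = 0.519275; -(7/17)*log2(7/17) = 0.527103. H = 0.519275 + 0.519275 + 0.527103 = 1.5657

1.5657 bits


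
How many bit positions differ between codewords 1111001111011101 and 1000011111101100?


Count differing positions: . ^ ^ ^ . ^ . . . . ^ ^ . . . ^ = 7 differences

7


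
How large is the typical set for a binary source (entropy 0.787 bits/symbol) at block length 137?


log2|A_typical| = nH = 137 * 0.787 = 107.819, so |A_typical| ~ 2^107.819 = 2.863e+32

2.863e+32


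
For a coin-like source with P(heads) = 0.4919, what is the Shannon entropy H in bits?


H = -p*log2(p) - (1-p)*log2(1-p). -0.4919*log2(0.4919) = 0.503491; -0.5081*log2(0.5081) = 0.496320. H = 0.503491 + 0.496320 = 0.9998

0.9998 bits


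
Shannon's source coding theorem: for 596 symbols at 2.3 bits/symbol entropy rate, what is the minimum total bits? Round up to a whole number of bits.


Minimum bits >= n * H = 596 * 2.3 = 1370.8, rounded up to a whole number of bits = 1371

1371 bits


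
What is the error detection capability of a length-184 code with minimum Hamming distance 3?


Detection capability = d_min - 1 = 3 - 1 = 2

2 errors


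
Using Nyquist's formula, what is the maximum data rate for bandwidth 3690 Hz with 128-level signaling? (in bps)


Rate = 2 * B * log2(M) = 2 * 3690 * 7.0 = 51660.0

51660.0 bps


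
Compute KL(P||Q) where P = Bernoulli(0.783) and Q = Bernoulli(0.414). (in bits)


KL = p*log2(p/q) + (1-p)*log2((1-p)/(1-q)) = 0.783*log2(0.783/0.414) + 0.217*log2(0.217/0.586) = 0.4089

0.4089 bits


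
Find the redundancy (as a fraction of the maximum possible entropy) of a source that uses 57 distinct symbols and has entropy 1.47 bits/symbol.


H_max = log2(K) = log2(57) = 5.8329 bits/symbol. Redundancy = 1 - H/H_max = 1 - 1.47/5.8329 = 1 - 0.252 = 0.748

0.748


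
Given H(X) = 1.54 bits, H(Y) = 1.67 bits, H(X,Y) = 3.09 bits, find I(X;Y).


I(X;Y) = H(X) + H(Y) - H(X,Y) = 1.54 + 1.67 - 3.09 = 0.12

0.12 bits


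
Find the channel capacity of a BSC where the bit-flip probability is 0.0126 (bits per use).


H(p) = -p*log2(p) - (1-p)*log2(1-p) = -0.0126*log2(0.0126) - 0.9874*log2(0.9874) = 0.079511 + 0.018063 = 0.0976. C = 1 - H(p) = 1 - 0.0976 = 0.9024

0.9024 bits


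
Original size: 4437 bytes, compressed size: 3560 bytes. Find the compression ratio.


Ratio = original / compressed = 4437 / 3560 = 1.2463

1.2463


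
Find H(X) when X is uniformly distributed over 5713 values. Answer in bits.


H = log2(n) = log2(5713) = 12.48

12.48 bits


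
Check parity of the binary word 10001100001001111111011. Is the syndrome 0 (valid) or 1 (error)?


Syndrome = XOR of all bits = 1 XOR 0 XOR 0 XOR 0 XOR 1 XOR 1 XOR 0 XOR 0 XOR 0 XOR 0 XOR 1 XOR 0 XOR 0 XOR 1 XOR 1 XOR 1 XOR 1 XOR 1 XOR 1 XOR 1 XOR 0 XOR 1 XOR 1 = 1

1


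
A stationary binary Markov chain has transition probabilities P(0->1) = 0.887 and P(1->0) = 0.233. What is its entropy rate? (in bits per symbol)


Stationary distribution: pi_0 = p10/(p01+p10) = 0.208, pi_1 = 0.792. Entropy rate H' = pi_0*H(p01) + pi_1*H(p10) = 0.208*0.5089 + 0.792*0.7832 = 0.7261

0.7261 bits/symbol


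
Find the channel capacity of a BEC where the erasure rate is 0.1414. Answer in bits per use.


C = 1 - epsilon = 1 - 0.1414 = 0.8586

0.8586 bits


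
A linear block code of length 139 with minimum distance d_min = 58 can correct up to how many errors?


Correction capability = floor((d-1)/2) = floor((58-1)/2) = 28

28 errors


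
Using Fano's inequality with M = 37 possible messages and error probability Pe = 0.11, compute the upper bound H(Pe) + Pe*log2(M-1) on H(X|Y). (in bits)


H(Pe) = -Pe*log2(Pe) - (1-Pe)*log2(1-Pe) = -0.11*log2(0.11) - 0.89*log2(0.89) = 0.350287 + 0.149629 = 0.4999. Pe*log2(M-1) = 0.11*log2(36) = 0.568692. Bound = H(Pe) + Pe*log2(M-1) = 0.350287 + 0.149629 + 0.568692 = 1.0686

1.0686 bits


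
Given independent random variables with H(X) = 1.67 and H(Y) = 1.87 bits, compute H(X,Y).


For independent variables, H(X,Y) = H(X) + H(Y) = 1.67 + 1.87 = 3.54

3.54 bits


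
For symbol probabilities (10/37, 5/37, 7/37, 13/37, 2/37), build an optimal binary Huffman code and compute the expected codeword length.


Huffman construction (repeatedly merge the two least-probable nodes; each merge adds 1 bit to every symbol beneath it): 2/37 + 5/37 = 7/37; 7/37 + 7/37 = 14/37; 10/37 + 13/37 = 23/37; 14/37 + 23/37 = 1. Resulting codeword lengths (in the order the probabilities were given): (2, 3, 2, 2, 3). L_avg = sum(p_i * l_i) = 10/37*2 + 5/37*3 + 7/37*2 + 13/37*2 + 2/37*3 = 81/37 = 2.1892

2.1892 bits


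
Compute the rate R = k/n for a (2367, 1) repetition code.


Rate = k/n = 1/2367

1/2367


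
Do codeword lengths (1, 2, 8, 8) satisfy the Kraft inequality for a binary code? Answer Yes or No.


Kraft sum = sum(2^(-l_i)) = 0.7578, need <= 1. Result: satisfied (a binary prefix-free code with these lengths exists)

Yes


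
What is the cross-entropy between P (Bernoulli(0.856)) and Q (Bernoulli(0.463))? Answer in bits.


H(P,Q) = -p*log2(q) - (1-p)*log2(1-q). -0.856*log2(0.463) = 0.950944; -0.144*log2(0.537) = 0.129169. H(P,Q) = 0.950944 + 0.129169 = 1.0801

1.0801 bits


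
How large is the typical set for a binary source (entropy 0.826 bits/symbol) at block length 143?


log2|A_typical| = nH = 143 * 0.826 = 118.118, so |A_typical| ~ 2^118.118 = 3.606e+35

3.606e+35


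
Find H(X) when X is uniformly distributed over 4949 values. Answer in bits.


H = log2(n) = log2(4949) = 12.2729

12.2729 bits


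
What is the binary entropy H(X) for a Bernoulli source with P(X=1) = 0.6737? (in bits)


H = -p*log2(p) - (1-p)*log2(1-p). -0.6737*log2(0.6737) = 0.383889; -0.3263*log2(0.3263) = 0.527212. H = 0.383889 + 0.527212 = 0.9111

0.9111 bits


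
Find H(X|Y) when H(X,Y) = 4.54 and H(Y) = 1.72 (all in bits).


H(X|Y) = H(X,Y) - H(Y) = 4.54 - 1.72 = 2.82

2.82 bits


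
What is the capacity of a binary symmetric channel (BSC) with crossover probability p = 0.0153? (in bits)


H(p) = -p*log2(p) - (1-p)*log2(1-p) = -0.0153*log2(0.0153) - 0.9847*log2(0.9847) = 0.092264 + 0.021904 = 0.1142. C = 1 - H(p) = 1 - 0.1142 = 0.8858

0.8858 bits


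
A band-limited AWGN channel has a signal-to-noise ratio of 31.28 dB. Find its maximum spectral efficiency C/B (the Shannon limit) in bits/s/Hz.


SNR_linear = 10^(31.28/10) = 1342.765; C/B = log2(1 + SNR_linear) = log2(1 + 1342.765) = 10.3921

10.3921 bits/s/Hz


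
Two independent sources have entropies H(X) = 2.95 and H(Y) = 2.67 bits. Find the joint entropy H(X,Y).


For independent variables, H(X,Y) = H(X) + H(Y) = 2.95 + 2.67 = 5.62

5.62 bits


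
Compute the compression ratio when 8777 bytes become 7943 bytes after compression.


Ratio = original / compressed = 8777 / 7943 = 1.105

1.105


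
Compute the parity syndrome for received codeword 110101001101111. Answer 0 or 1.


Syndrome = XOR of all bits = 1 XOR 1 XOR 0 XOR 1 XOR 0 XOR 1 XOR 0 XOR 0 XOR 1 XOR 1 XOR 0 XOR 1 XOR 1 XOR 1 XOR 1 = 0

0


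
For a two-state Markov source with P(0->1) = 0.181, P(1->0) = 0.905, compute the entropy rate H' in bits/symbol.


Stationary distribution: pi_0 = p10/(p01+p10) = 0.8333, pi_1 = 0.1667. Entropy rate H' = pi_0*H(p01) + pi_1*H(p10) = 0.8333*0.6823 + 0.1667*0.4529 = 0.644

0.644 bits/symbol


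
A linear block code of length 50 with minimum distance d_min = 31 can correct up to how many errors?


Correction capability = floor((d-1)/2) = floor((31-1)/2) = 15

15 errors


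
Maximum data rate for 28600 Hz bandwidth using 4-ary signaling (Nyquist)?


Rate = 2 * B * log2(M) = 2 * 28600 * 2.0 = 114400.0

114400.0 bps


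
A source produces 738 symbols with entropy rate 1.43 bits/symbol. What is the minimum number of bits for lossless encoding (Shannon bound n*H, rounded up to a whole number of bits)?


Minimum bits >= n * H = 738 * 1.43 = 1055.34, rounded up to a whole number of bits = 1056

1056 bits


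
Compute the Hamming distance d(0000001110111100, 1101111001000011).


Count differing positions: ^ ^ . ^ ^ ^ . ^ ^ ^ ^ ^ ^ ^ ^ ^ = 14 differences

14


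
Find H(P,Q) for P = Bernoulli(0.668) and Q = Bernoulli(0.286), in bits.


H(P,Q) = -p*log2(q) - (1-p)*log2(1-q). -0.668*log2(0.286) = 1.206350; -0.332*log2(0.714) = 0.161353. H(P,Q) = 1.206350 + 0.161353 = 1.3677

1.3677 bits


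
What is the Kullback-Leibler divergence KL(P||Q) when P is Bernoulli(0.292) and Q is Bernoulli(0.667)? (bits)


KL = p*log2(p/q) + (1-p)*log2((1-p)/(1-q)) = 0.292*log2(0.292/0.667) + 0.708*log2(0.708/0.333) = 0.4225

0.4225 bits


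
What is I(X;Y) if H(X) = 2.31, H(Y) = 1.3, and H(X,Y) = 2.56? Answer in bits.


I(X;Y) = H(X) + H(Y) - H(X,Y) = 2.31 + 1.3 - 2.56 = 1.05

1.05 bits


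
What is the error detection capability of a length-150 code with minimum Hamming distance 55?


Detection capability = d_min - 1 = 55 - 1 = 54

54 errors


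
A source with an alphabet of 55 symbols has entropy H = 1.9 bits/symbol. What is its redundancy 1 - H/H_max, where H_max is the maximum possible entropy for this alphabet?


H_max = log2(K) = log2(55) = 5.7814 bits/symbol. Redundancy = 1 - H/H_max = 1 - 1.9/5.7814 = 1 - 0.3286 = 0.6714

0.6714


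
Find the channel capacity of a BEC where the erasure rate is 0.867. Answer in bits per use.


C = 1 - epsilon = 1 - 0.867 = 0.133

0.133 bits


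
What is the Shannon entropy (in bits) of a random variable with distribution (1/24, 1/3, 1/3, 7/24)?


H = -sum(p_i * log2(p_i)). Terms: -(1/24)*log2(1/24) = 0.191040; -(1/3)*log2(1/3) = 0.528321; -(1/3)*log2(1/3) = 0.528321; -(7/24)*log2(7/24) = 0.518469. H = 0.191040 + 0.528321 + 0.528321 + 0.518469 = 1.7662

1.7662 bits


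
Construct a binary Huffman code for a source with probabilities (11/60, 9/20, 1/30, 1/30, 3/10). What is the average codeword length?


Huffman construction (repeatedly merge the two least-probable nodes; each merge adds 1 bit to every symbol beneath it): 1/30 + 1/30 = 1/15; 1/15 + 11/60 = 1/4; 1/4 + 3/10 = 11/20; 9/20 + 11/20 = 1. Resulting codeword lengths (in the order the probabilities were given): (3, 1, 4, 4, 2). L_avg = sum(p_i * l_i) = 11/60*3 + 9/20*1 + 1/30*4 + 1/30*4 + 3/10*2 = 28/15 = 1.8667

1.8667 bits


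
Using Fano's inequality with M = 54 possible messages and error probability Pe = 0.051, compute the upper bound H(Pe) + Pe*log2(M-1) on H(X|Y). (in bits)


H(Pe) = -Pe*log2(Pe) - (1-Pe)*log2(1-Pe) = -0.051*log2(0.051) - 0.949*log2(0.949) = 0.218961 + 0.071668 = 0.2906. Pe*log2(M-1) = 0.051*log2(53) = 0.292124. Bound = H(Pe) + Pe*log2(M-1) = 0.218961 + 0.071668 + 0.292124 = 0.5828

0.5828 bits


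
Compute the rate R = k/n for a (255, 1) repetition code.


Rate = k/n = 1/255

1/255


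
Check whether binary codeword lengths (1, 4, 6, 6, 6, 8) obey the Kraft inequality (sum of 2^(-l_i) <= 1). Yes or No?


Kraft sum = sum(2^(-l_i)) = 0.6133, need <= 1. Result: satisfied (a binary prefix-free code with these lengths exists)

Yes


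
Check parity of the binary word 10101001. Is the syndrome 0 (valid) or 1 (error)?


Syndrome = XOR of all bits = 1 XOR 0 XOR 1 XOR 0 XOR 1 XOR 0 XOR 0 XOR 1 = 0

0


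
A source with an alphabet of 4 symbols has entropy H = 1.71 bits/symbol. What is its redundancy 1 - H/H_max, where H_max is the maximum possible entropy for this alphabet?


H_max = log2(K) = log2(4) = 2.0 bits/symbol. Redundancy = 1 - H/H_max = 1 - 1.71/2.0 = 1 - 0.855 = 0.145

0.145


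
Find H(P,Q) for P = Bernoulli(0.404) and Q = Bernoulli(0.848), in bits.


H(P,Q) = -p*log2(q) - (1-p)*log2(1-q). -0.404*log2(0.848) = 0.096097; -0.596*log2(0.152) = 1.619843. H(P,Q) = 0.096097 + 1.619843 = 1.7159

1.7159 bits


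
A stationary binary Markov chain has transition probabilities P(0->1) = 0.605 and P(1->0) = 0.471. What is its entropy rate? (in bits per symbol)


Stationary distribution: pi_0 = p10/(p01+p10) = 0.4377, pi_1 = 0.5623. Entropy rate H' = pi_0*H(p01) + pi_1*H(p10) = 0.4377*0.968 + 0.5623*0.9976 = 0.9846

0.9846 bits/symbol


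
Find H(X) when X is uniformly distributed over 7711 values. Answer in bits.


H = log2(n) = log2(7711) = 12.9127

12.9127 bits


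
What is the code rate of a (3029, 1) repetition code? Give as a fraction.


Rate = k/n = 1/3029

1/3029


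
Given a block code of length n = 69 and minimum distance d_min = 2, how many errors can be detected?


Detection capability = d_min - 1 = 2 - 1 = 1

1 errors


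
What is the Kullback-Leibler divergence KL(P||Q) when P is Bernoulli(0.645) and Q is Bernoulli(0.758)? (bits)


KL = p*log2(p/q) + (1-p)*log2((1-p)/(1-q)) = 0.645*log2(0.645/0.758) + 0.355*log2(0.355/0.242) = 0.046

0.046 bits


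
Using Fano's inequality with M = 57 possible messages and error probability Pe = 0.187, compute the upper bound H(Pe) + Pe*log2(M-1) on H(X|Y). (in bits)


H(Pe) = -Pe*log2(Pe) - (1-Pe)*log2(1-Pe) = -0.187*log2(0.187) - 0.813*log2(0.813) = 0.452332 + 0.242821 = 0.6952. Pe*log2(M-1) = 0.187*log2(56) = 1.085975. Bound = H(Pe) + Pe*log2(M-1) = 0.452332 + 0.242821 + 1.085975 = 1.7811

1.7811 bits


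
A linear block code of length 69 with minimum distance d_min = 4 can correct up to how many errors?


Correction capability = floor((d-1)/2) = floor((4-1)/2) = 1

1 errors


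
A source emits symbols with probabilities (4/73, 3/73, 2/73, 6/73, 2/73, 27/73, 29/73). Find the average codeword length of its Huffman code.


Huffman construction (repeatedly merge the two least-probable nodes; each merge adds 1 bit to every symbol beneath it): 2/73 + 2/73 = 4/73; 3/73 + 4/73 = 7/73; 4/73 + 6/73 = 10/73; 7/73 + 10/73 = 17/73; 17/73 + 27/73 = 44/73; 29/73 + 44/73 = 1. Resulting codeword lengths (in the order the probabilities were given): (4, 4, 5, 4, 5, 2, 1). L_avg = sum(p_i * l_i) = 4/73*4 + 3/73*4 + 2/73*5 + 6/73*4 + 2/73*5 + 27/73*2 + 29/73*1 = 155/73 = 2.1233

2.1233 bits


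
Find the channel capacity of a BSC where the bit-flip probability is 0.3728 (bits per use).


H(p) = -p*log2(p) - (1-p)*log2(1-p) = -0.3728*log2(0.3728) - 0.6272*log2(0.6272) = 0.530691 + 0.422107 = 0.9528. C = 1 - H(p) = 1 - 0.9528 = 0.0472

0.0472 bits


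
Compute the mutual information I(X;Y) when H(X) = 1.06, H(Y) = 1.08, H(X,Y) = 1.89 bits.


I(X;Y) = H(X) + H(Y) - H(X,Y) = 1.06 + 1.08 - 1.89 = 0.25

0.25 bits


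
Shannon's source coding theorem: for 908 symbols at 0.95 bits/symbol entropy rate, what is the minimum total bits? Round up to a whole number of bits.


Minimum bits >= n * H = 908 * 0.95 = 862.6, rounded up to a whole number of bits = 863

863 bits


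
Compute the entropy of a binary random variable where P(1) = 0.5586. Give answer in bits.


H = -p*log2(p) - (1-p)*log2(1-p). -0.5586*log2(0.5586) = 0.469287; -0.4414*log2(0.4414) = 0.520782. H = 0.469287 + 0.520782 = 0.9901

0.9901 bits


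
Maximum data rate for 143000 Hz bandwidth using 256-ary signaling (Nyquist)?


Rate = 2 * B * log2(M) = 2 * 143000 * 8.0 = 2288000.0

2288000.0 bps


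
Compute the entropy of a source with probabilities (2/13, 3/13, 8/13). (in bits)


H = -sum(p_i * log2(p_i)). Terms: -(2/13)*log2(2/13) = 0.415452; -(3/13)*log2(3/13) = 0.488187; -(8/13)*log2(8/13) = 0.431040. H = 0.415452 + 0.488187 + 0.431040 = 1.3347

1.3347 bits


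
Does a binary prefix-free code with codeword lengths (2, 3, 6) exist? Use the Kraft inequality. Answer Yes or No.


Kraft sum = sum(2^(-l_i)) = 0.3906, need <= 1. Result: satisfied (a binary prefix-free code with these lengths exists)

Yes


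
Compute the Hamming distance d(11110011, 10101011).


Count differing positions: . ^ . ^ ^ . . . = 3 differences

3


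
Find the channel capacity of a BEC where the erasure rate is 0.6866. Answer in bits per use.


C = 1 - epsilon = 1 - 0.6866 = 0.3134

0.3134 bits


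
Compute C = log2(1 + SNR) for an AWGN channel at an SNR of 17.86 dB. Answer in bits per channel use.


SNR_linear = 10^(17.86/10) = 61.0942; C = log2(1 + SNR_linear) = log2(1 + 61.0942) = 5.9564

5.9564 bits/channel use


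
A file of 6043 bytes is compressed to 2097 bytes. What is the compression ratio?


Ratio = original / compressed = 6043 / 2097 = 2.8817

2.8817


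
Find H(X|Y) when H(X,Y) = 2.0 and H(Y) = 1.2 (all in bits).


H(X|Y) = H(X,Y) - H(Y) = 2.0 - 1.2 = 0.8

0.8 bits


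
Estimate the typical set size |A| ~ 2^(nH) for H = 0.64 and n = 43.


log2|A_typical| = nH = 43 * 0.64 = 27.52, so |A_typical| ~ 2^27.52 = 1.925e+08

1.925e+08


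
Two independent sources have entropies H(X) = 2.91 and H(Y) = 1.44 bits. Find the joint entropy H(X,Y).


For independent variables, H(X,Y) = H(X) + H(Y) = 2.91 + 1.44 = 4.35

4.35 bits


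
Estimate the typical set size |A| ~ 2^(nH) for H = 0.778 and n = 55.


log2|A_typical| = nH = 55 * 0.778 = 42.79, so |A_typical| ~ 2^42.79 = 7.605e+12

7.605e+12


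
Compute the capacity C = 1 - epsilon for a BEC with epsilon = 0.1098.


C = 1 - epsilon = 1 - 0.1098 = 0.8902

0.8902 bits


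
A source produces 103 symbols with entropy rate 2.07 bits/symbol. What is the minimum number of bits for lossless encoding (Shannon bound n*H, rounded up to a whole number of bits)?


Minimum bits >= n * H = 103 * 2.07 = 213.21, rounded up to a whole number of bits = 214

214 bits


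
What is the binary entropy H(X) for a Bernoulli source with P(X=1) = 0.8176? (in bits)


H = -p*log2(p) - (1-p)*log2(1-p). -0.8176*log2(0.8176) = 0.237540; -0.1824*log2(0.1824) = 0.447760. H = 0.237540 + 0.447760 = 0.6853

0.6853 bits


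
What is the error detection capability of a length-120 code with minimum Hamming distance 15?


Detection capability = d_min - 1 = 15 - 1 = 14

14 errors


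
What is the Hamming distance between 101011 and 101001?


Count differing positions: . . . . ^ . = 1 differences

1


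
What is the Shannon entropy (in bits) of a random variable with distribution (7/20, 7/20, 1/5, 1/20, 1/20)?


H = -sum(p_i * log2(p_i)). Terms: -(7/20)*log2(7/20) = 0.530101; -(7/20)*log2(7/20) = 0.530101; -(1/5)*log2(1/5) = 0.464386; -(1/20)*log2(1/20) = 0.216096; -(1/20)*log2(1/20) = 0.216096. H = 0.530101 + 0.530101 + 0.464386 + 0.216096 + 0.216096 = 1.9568

1.9568 bits


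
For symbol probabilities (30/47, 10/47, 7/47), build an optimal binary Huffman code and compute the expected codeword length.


Huffman construction (repeatedly merge the two least-probable nodes; each merge adds 1 bit to every symbol beneath it): 7/47 + 10/47 = 17/47; 17/47 + 30/47 = 1. Resulting codeword lengths (in the order the probabilities were given): (1, 2, 2). L_avg = sum(p_i * l_i) = 30/47*1 + 10/47*2 + 7/47*2 = 64/47 = 1.3617

1.3617 bits


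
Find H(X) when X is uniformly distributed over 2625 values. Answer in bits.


H = log2(n) = log2(2625) = 11.3581

11.3581 bits


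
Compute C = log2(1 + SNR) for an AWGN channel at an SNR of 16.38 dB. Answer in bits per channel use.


SNR_linear = 10^(16.38/10) = 43.451; C = log2(1 + SNR_linear) = log2(1 + 43.451) = 5.4741

5.4741 bits/channel use


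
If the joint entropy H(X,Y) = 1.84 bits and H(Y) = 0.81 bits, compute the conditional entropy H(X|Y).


H(X|Y) = H(X,Y) - H(Y) = 1.84 - 0.81 = 1.03

1.03 bits


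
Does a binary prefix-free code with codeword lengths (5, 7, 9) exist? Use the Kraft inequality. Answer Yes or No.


Kraft sum = sum(2^(-l_i)) = 0.041, need <= 1. Result: satisfied (a binary prefix-free code with these lengths exists)

Yes


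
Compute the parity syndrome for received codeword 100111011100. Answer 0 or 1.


Syndrome = XOR of all bits = 1 XOR 0 XOR 0 XOR 1 XOR 1 XOR 1 XOR 0 XOR 1 XOR 1 XOR 1 XOR 0 XOR 0 = 1

1


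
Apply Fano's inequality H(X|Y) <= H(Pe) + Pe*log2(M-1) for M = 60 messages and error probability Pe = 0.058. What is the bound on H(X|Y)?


H(Pe) = -Pe*log2(Pe) - (1-Pe)*log2(1-Pe) = -0.058*log2(0.058) - 0.942*log2(0.942) = 0.238253 + 0.081201 = 0.3195. Pe*log2(M-1) = 0.058*log2(59) = 0.341193. Bound = H(Pe) + Pe*log2(M-1) = 0.238253 + 0.081201 + 0.341193 = 0.6606

0.6606 bits


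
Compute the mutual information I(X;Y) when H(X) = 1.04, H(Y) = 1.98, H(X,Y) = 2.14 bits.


I(X;Y) = H(X) + H(Y) - H(X,Y) = 1.04 + 1.98 - 2.14 = 0.88

0.88 bits


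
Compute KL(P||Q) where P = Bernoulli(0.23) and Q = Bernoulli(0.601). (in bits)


KL = p*log2(p/q) + (1-p)*log2((1-p)/(1-q)) = 0.23*log2(0.23/0.601) + 0.77*log2(0.77/0.399) = 0.4116

0.4116 bits


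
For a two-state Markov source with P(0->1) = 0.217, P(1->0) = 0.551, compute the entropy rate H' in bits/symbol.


Stationary distribution: pi_0 = p10/(p01+p10) = 0.7174, pi_1 = 0.2826. Entropy rate H' = pi_0*H(p01) + pi_1*H(p10) = 0.7174*0.7547 + 0.2826*0.9925 = 0.8219

0.8219 bits/symbol


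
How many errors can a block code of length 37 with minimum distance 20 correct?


Correction capability = floor((d-1)/2) = floor((20-1)/2) = 9

9 errors


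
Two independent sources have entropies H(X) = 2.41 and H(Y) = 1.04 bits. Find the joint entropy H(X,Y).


For independent variables, H(X,Y) = H(X) + H(Y) = 2.41 + 1.04 = 3.45

3.45 bits


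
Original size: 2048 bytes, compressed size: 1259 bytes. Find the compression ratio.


Ratio = original / compressed = 2048 / 1259 = 1.6267

1.6267


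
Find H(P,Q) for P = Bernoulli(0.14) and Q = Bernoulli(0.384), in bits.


H(P,Q) = -p*log2(q) - (1-p)*log2(1-q). -0.14*log2(0.384) = 0.193315; -0.86*log2(0.616) = 0.601138. H(P,Q) = 0.193315 + 0.601138 = 0.7945

0.7945 bits


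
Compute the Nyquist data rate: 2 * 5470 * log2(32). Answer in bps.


Rate = 2 * B * log2(M) = 2 * 5470 * 5.0 = 54700.0

54700.0 bps


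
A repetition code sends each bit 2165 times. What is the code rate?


Rate = k/n = 1/2165

1/2165


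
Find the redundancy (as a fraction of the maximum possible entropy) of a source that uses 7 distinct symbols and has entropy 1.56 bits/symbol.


H_max = log2(K) = log2(7) = 2.8074 bits/symbol. Redundancy = 1 - H/H_max = 1 - 1.56/2.8074 = 1 - 0.5557 = 0.4443

0.4443


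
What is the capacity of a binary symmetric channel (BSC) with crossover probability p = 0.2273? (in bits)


H(p) = -p*log2(p) - (1-p)*log2(1-p) = -0.2273*log2(0.2273) - 0.7727*log2(0.7727) = 0.485815 + 0.287460 = 0.7733. C = 1 - H(p) = 1 - 0.7733 = 0.2267

0.2267 bits


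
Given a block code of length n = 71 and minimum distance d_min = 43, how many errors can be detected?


Detection capability = d_min - 1 = 43 - 1 = 42

42 errors


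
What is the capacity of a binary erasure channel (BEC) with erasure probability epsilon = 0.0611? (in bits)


C = 1 - epsilon = 1 - 0.0611 = 0.9389

0.9389 bits


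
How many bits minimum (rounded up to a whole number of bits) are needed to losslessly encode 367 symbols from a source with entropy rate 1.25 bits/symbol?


Minimum bits >= n * H = 367 * 1.25 = 458.75, rounded up to a whole number of bits = 459

459 bits


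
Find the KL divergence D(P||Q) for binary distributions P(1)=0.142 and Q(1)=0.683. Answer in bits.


KL = p*log2(p/q) + (1-p)*log2((1-p)/(1-q)) = 0.142*log2(0.142/0.683) + 0.858*log2(0.858/0.317) = 0.9107

0.9107 bits


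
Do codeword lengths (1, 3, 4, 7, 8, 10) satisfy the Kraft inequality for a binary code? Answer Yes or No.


Kraft sum = sum(2^(-l_i)) = 0.7002, need <= 1. Result: satisfied (a binary prefix-free code with these lengths exists)

Yes


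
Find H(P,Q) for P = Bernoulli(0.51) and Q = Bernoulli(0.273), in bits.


H(P,Q) = -p*log2(q) - (1-p)*log2(1-q). -0.51*log2(0.273) = 0.955244; -0.49*log2(0.727) = 0.225387. H(P,Q) = 0.955244 + 0.225387 = 1.1806

1.1806 bits


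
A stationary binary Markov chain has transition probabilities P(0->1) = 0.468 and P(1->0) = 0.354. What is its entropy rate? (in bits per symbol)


Stationary distribution: pi_0 = p10/(p01+p10) = 0.4307, pi_1 = 0.5693. Entropy rate H' = pi_0*H(p01) + pi_1*H(p10) = 0.4307*0.997 + 0.5693*0.9376 = 0.9632

0.9632 bits/symbol


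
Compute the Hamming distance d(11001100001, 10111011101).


Count differing positions: . ^ ^ ^ . ^ ^ ^ ^ . . = 7 differences

7


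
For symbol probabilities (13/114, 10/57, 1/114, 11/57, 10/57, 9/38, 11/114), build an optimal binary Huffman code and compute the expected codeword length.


Huffman construction (repeatedly merge the two least-probable nodes; each merge adds 1 bit to every symbol beneath it): 1/114 + 11/114 = 2/19; 2/19 + 13/114 = 25/114; 10/57 + 10/57 = 20/57; 11/57 + 25/114 = 47/114; 9/38 + 20/57 = 67/114; 47/114 + 67/114 = 1. Resulting codeword lengths (in the order the probabilities were given): (3, 3, 4, 2, 3, 2, 4). L_avg = sum(p_i * l_i) = 13/114*3 + 10/57*3 + 1/114*4 + 11/57*2 + 10/57*3 + 9/38*2 + 11/114*4 = 305/114 = 2.6754

2.6754 bits


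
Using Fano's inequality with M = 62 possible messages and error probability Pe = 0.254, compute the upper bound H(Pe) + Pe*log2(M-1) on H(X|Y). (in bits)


H(Pe) = -Pe*log2(Pe) - (1-Pe)*log2(1-Pe) = -0.254*log2(0.254) - 0.746*log2(0.746) = 0.502183 + 0.315373 = 0.8176. Pe*log2(M-1) = 0.254*log2(61) = 1.506407. Bound = H(Pe) + Pe*log2(M-1) = 0.502183 + 0.315373 + 1.506407 = 2.324

2.324 bits


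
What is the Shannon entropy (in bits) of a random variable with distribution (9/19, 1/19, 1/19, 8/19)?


H = -sum(p_i * log2(p_i)). Terms: -(9/19)*log2(9/19) = 0.510633; -(1/19)*log2(1/19) = 0.223575; -(1/19)*log2(1/19) = 0.223575; -(8/19)*log2(8/19) = 0.525443. H = 0.510633 + 0.223575 + 0.223575 + 0.525443 = 1.4832

1.4832 bits


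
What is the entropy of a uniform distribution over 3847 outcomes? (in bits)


H = log2(n) = log2(3847) = 11.9095

11.9095 bits


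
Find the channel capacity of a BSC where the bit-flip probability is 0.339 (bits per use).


H(p) = -p*log2(p) - (1-p)*log2(1-p) = -0.339*log2(0.339) - 0.661*log2(0.661) = 0.529058 + 0.394801 = 0.9239. C = 1 - H(p) = 1 - 0.9239 = 0.0761

0.0761 bits


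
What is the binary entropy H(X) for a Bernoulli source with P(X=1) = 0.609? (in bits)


H = -p*log2(p) - (1-p)*log2(1-p). -0.609*log2(0.609) = 0.435731; -0.391*log2(0.391) = 0.529711. H = 0.435731 + 0.529711 = 0.9654

0.9654 bits


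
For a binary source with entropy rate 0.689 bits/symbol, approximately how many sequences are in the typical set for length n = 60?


log2|A_typical| = nH = 60 * 0.689 = 41.34, so |A_typical| ~ 2^41.34 = 2.783e+12

2.783e+12
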